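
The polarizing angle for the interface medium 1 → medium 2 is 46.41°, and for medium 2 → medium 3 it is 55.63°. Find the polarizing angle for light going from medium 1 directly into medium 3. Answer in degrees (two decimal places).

θ_B ≈ 56.93°

Each Brewster angle gives a ratio: n₂/n₁ = tan 46.41° = 1.0505, n₃/n₂ = tan 55.63° = 1.4621.
Multiplying, n₃/n₁ = 1.0505 × 1.4621 = 1.5359, and θ_B(1→3) = arctan 1.5359 = 56.93°.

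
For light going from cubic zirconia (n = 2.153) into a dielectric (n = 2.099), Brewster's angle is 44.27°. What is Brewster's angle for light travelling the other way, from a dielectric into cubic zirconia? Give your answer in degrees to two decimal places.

Reversing the direction swaps n₁ and n₂, so tan θ_B' = 1/tan θ_B and θ_B' = 90° − θ_B.
Hence θ_B' = 90° − 44.27° = 45.73°.

θ_B' ≈ 45.73°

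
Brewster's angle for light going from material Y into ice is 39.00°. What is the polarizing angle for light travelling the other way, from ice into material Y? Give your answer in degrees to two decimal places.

Reversing the direction swaps n₁ and n₂, so tan θ_B' = 1/tan θ_B and θ_B' = 90° − θ_B.
Hence θ_B' = 90° − 39.00° = 51.00°.

θ_B' ≈ 51.00°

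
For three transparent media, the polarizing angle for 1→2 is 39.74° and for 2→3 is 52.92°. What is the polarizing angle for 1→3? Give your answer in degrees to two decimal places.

θ_B ≈ 47.73°

tan θ_B(1→2) = n₂/n₁ = tan 39.74° = 0.8314.
tan θ_B(2→3) = n₃/n₂ = tan 52.92° = 1.3232.
Multiplying, n₃/n₁ = 0.8314 × 1.3232 = 1.1001, and θ_B(1→3) = arctan 1.1001 = 47.73°.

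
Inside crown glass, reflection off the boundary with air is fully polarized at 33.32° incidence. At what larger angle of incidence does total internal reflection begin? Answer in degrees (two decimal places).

From Brewster, n₂/n₁ = tan θ_B = tan 33.32° = 0.6574.
Then sin θ_c = n₂/n₁ = 0.6574, so θ_c = arcsin 0.6574 = 41.10°.

θ_c ≈ 41.10°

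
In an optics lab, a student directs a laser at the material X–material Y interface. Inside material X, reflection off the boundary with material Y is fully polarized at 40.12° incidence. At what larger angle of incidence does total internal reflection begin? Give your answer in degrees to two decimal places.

θ_c ≈ 57.42°

From Brewster, n₂/n₁ = tan θ_B = tan 40.12° = 0.8427.
Then sin θ_c = n₂/n₁ = 0.8427, so θ_c = arcsin 0.8427 = 57.42°.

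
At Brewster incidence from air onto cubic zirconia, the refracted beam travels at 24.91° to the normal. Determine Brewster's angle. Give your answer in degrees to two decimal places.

Since the reflected and refracted rays are at right angles at the polarizing angle, θ_B + θ_t = 90°.
So θ_B = 90° − θ_t = 90° − 24.91° = 65.09°.

θ_B ≈ 65.09°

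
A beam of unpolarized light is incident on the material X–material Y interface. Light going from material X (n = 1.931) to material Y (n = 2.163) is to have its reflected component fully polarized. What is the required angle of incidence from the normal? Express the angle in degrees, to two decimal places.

At Brewster's angle the reflected and refracted rays are perpendicular, which with Snell's law gives tan θ_B = n₂/n₁.
Brewster's condition: tan θ_B = n₂/n₁ = 2.163/1.931 = 1.1201.
θ_B = arctan(1.1201) = 48.24°.

θ_B ≈ 48.24°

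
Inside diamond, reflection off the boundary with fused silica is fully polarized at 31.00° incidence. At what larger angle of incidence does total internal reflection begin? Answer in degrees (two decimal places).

θ_c ≈ 36.93°

n₂/n₁ = tan 31.00° = 0.6009; the critical angle satisfies sin θ_c = n₂/n₁.
θ_c = arcsin(0.6009) = 36.93°.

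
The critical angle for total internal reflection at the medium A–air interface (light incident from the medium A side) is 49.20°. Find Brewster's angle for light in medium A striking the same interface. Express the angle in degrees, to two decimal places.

sin θ_c = n₂/n₁, so n₂/n₁ = sin 49.20° = 0.7570.
Brewster: tan θ_B = n₂/n₁ = 0.7570.
θ_B = arctan(0.7570) = 37.13°.

θ_B ≈ 37.13°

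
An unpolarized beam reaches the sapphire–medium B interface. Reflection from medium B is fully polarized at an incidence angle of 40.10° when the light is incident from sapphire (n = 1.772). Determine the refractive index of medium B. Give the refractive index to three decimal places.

n ≈ 1.492

Brewster's law: tan θ_B = n₂/n₁ (light incident in sapphire, refracted into medium B).
n₂ = n₁ tan θ_B = 1.772 × tan 40.10° = 1.492.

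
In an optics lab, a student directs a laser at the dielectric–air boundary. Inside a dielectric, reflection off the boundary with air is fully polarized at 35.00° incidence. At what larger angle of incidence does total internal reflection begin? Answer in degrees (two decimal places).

θ_c ≈ 44.44°

From Brewster, n₂/n₁ = tan θ_B = tan 35.00° = 0.7002.
Then sin θ_c = n₂/n₁ = 0.7002, so θ_c = arcsin 0.7002 = 44.44°.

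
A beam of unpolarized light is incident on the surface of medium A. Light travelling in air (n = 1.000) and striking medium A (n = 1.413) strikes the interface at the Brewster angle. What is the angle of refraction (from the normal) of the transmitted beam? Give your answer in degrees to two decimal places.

θ_t ≈ 35.29°

tan θ_B = n₂/n₁ = 1.413/1.000 = 1.4130, so θ_B = 54.71°.
At Brewster's angle the reflected and refracted rays are perpendicular, so θ_t = 90° − θ_B = 90° − 54.71° = 35.29°.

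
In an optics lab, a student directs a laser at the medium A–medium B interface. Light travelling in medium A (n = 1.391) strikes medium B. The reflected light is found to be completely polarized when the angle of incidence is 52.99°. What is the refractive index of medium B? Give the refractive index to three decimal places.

n ≈ 1.845

Full polarization of the reflected beam means tan θ_B = n₂/n₁, where n₁ is the incident medium (medium A).
n₂ = n₁ tan θ_B = 1.391 × tan 52.99° = 1.845.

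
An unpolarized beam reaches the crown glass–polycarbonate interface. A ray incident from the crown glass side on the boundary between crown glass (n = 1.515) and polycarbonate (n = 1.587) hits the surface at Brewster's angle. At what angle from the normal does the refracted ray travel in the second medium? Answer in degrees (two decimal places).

tan θ_B = n₂/n₁ = 1.587/1.515 = 1.0475, so θ_B = 46.33°.
The refracted ray is perpendicular to the reflected ray, so θ_t = 90° − θ_B = 43.67°.

θ_t ≈ 43.67°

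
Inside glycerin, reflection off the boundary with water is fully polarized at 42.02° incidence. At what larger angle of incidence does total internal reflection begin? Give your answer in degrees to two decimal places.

From Brewster, n₂/n₁ = tan θ_B = tan 42.02° = 0.9010.
Then sin θ_c = n₂/n₁ = 0.9010, so θ_c = arcsin 0.9010 = 64.29°.

θ_c ≈ 64.29°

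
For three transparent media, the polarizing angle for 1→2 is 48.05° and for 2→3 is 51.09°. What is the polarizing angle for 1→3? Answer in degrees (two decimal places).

n₂/n₁ = tan 48.05° = 1.1126 and n₃/n₂ = tan 51.09° = 1.2389.
n₃/n₁ = 1.3783. Then tan θ_B(1→3) = n₃/n₁, so θ_B(1→3) = arctan(1.3783) = 54.04°.

θ_B ≈ 54.04°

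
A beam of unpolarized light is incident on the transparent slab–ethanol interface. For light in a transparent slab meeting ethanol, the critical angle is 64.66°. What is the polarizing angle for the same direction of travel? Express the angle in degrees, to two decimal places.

sin θ_c = n₂/n₁, so n₂/n₁ = sin 64.66° = 0.9038.
Brewster: tan θ_B = n₂/n₁ = 0.9038.
θ_B = arctan(0.9038) = 42.11°.

θ_B ≈ 42.11°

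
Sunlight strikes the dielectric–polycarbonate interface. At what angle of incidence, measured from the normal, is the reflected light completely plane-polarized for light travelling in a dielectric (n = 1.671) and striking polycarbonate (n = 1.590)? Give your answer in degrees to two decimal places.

θ_B ≈ 43.58°

tan θ_B = n₂/n₁ = 1.590/1.671 = 0.9515.
So θ_B = arctan 0.9515 = 43.58°.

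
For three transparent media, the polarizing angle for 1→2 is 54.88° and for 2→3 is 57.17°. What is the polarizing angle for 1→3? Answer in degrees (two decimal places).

Each Brewster angle gives a ratio: n₂/n₁ = tan 54.88° = 1.4218, n₃/n₂ = tan 57.17° = 1.5499.
So n₃/n₁ = (n₂/n₁)(n₃/n₂) = 1.4218 × 1.5499 = 2.2037.
θ_B(1→3) = arctan(2.2037) = 65.59°.

θ_B ≈ 65.59°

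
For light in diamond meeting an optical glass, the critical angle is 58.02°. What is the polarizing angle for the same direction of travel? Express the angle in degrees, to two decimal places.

sin θ_c = n₂/n₁, so n₂/n₁ = sin 58.02° = 0.8482.
Brewster: tan θ_B = n₂/n₁ = 0.8482.
θ_B = arctan(0.8482) = 40.31°.

θ_B ≈ 40.31°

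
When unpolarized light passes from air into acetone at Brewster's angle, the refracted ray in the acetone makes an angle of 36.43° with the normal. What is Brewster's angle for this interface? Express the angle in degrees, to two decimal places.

Since the reflected and refracted rays are at right angles at the polarizing angle, θ_B + θ_t = 90°.
θ_B = 90° − 36.43° = 53.57°.

θ_B ≈ 53.57°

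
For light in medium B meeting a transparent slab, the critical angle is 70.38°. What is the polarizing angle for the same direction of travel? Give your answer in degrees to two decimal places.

At the critical angle sin θ_c = n₂/n₁, giving n₂/n₁ = sin 70.38° = 0.9419.
Then tan θ_B = n₂/n₁ = 0.9419, so θ_B = arctan 0.9419 = 43.29°.

θ_B ≈ 43.29°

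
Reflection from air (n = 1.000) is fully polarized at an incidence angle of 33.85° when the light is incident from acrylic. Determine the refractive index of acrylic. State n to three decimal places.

n ≈ 1.491

Full polarization of the reflected beam means tan θ_B = n₂/n₁, where n₁ is the incident medium (acrylic).
n₁ = n₂ / tan θ_B = 1.000 / tan 33.85° = 1.491.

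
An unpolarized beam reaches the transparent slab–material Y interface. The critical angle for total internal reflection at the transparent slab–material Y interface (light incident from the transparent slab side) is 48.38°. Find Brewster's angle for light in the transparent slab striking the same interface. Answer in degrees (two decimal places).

θ_B ≈ 36.78°

At the critical angle sin θ_c = n₂/n₁, giving n₂/n₁ = sin 48.38° = 0.7476.
Then tan θ_B = n₂/n₁ = 0.7476, so θ_B = arctan 0.7476 = 36.78°.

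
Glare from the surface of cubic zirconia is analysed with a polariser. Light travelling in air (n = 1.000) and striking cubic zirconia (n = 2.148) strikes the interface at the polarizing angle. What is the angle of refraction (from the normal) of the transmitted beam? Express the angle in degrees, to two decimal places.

θ_B = arctan(n₂/n₁) = arctan(2.148/1.000) = 65.04°.
The refracted ray is perpendicular to the reflected ray, so θ_t = 90° − θ_B = 24.96°.

θ_t ≈ 24.96°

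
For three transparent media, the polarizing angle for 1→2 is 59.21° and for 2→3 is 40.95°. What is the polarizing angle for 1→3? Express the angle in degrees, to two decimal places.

tan θ_B(1→2) = n₂/n₁ = tan 59.21° = 1.6782.
tan θ_B(2→3) = n₃/n₂ = tan 40.95° = 0.8678.
So n₃/n₁ = (n₂/n₁)(n₃/n₂) = 1.6782 × 0.8678 = 1.4563.
θ_B(1→3) = arctan(1.4563) = 55.52°.

θ_B ≈ 55.52°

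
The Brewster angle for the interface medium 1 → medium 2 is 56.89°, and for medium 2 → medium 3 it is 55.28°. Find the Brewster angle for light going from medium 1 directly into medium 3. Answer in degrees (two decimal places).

n₂/n₁ = tan 56.89° = 1.5334 and n₃/n₂ = tan 55.28° = 1.4431.
n₃/n₁ = 2.2129. Then tan θ_B(1→3) = n₃/n₁, so θ_B(1→3) = arctan(2.2129) = 65.68°.

θ_B ≈ 65.68°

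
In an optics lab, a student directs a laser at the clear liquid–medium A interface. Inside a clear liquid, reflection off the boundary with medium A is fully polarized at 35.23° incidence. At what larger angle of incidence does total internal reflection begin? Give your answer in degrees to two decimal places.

θ_c ≈ 44.93°

n₂/n₁ = tan 35.23° = 0.7062; the critical angle satisfies sin θ_c = n₂/n₁.
θ_c = arcsin(0.7062) = 44.93°.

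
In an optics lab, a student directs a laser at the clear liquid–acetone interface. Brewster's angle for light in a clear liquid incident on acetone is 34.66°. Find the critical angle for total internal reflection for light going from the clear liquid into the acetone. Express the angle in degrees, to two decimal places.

From Brewster, n₂/n₁ = tan θ_B = tan 34.66° = 0.6914.
Then sin θ_c = n₂/n₁ = 0.6914, so θ_c = arcsin 0.6914 = 43.74°.

θ_c ≈ 43.74°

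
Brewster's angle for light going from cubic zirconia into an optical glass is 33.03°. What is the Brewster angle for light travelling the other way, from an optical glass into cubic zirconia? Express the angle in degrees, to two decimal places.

θ_B' ≈ 56.97°

The two Brewster angles are complementary: θ_B' = 90° − θ_B = 90° − 33.03° = 56.97°.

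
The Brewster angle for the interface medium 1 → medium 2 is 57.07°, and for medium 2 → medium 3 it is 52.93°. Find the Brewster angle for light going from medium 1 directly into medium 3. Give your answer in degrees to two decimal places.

θ_B ≈ 63.93°

tan θ_B(1→2) = n₂/n₁ = tan 57.07° = 1.5440.
tan θ_B(2→3) = n₃/n₂ = tan 52.93° = 1.3237.
Multiplying, n₃/n₁ = 1.5440 × 1.3237 = 2.0437, and θ_B(1→3) = arctan 2.0437 = 63.93°.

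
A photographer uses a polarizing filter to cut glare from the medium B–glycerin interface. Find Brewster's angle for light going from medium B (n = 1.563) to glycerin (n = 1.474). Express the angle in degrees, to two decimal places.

The reflected p-component vanishes when tan θ_B = n₂/n₁.
tan θ_B = n₂/n₁ = 1.474/1.563 = 0.9431. Taking the arctangent, θ_B = 43.32°.

θ_B ≈ 43.32°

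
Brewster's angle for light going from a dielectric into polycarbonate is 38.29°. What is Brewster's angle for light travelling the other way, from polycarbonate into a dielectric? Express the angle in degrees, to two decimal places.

tan θ_B' = n₁/n₂ = 1/tan θ_B, so θ_B' = 90° − θ_B.
θ_B' = 90° − 38.29° = 51.71°.

θ_B' ≈ 51.71°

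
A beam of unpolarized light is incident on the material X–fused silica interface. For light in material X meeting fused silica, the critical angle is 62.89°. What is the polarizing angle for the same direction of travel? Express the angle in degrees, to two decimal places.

θ_B ≈ 41.67°

At the critical angle sin θ_c = n₂/n₁, giving n₂/n₁ = sin 62.89° = 0.8901.
Then tan θ_B = n₂/n₁ = 0.8901, so θ_B = arctan 0.8901 = 41.67°.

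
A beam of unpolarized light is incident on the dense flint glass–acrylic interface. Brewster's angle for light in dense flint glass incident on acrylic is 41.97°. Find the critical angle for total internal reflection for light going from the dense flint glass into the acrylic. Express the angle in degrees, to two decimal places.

θ_c ≈ 64.09°

tan θ_B = n₂/n₁ = tan 41.97° = 0.8995.
Total internal reflection: sin θ_c = n₂/n₁ = 0.8995.
θ_c = arcsin(0.8995) = 64.09°.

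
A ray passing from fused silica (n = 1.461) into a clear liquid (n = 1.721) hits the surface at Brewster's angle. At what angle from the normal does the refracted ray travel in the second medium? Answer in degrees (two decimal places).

θ_t ≈ 40.33°

tan θ_B = n₂/n₁ = 1.721/1.461 = 1.1780, so θ_B = 49.67°.
The refracted ray is perpendicular to the reflected ray, so θ_t = 90° − θ_B = 40.33°.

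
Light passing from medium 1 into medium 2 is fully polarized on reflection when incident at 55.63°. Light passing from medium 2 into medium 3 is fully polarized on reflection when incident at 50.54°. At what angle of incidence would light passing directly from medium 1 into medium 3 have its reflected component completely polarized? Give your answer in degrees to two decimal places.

Each Brewster angle gives a ratio: n₂/n₁ = tan 55.63° = 1.4621, n₃/n₂ = tan 50.54° = 1.2148.
Multiplying, n₃/n₁ = 1.4621 × 1.2148 = 1.7762, and θ_B(1→3) = arctan 1.7762 = 60.62°.

θ_B ≈ 60.62°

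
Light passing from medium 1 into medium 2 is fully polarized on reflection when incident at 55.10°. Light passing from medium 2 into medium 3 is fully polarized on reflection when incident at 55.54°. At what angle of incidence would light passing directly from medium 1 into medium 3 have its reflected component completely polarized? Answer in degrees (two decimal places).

tan θ_B(1→2) = n₂/n₁ = tan 55.10° = 1.4335.
tan θ_B(2→3) = n₃/n₂ = tan 55.54° = 1.4572.
So n₃/n₁ = (n₂/n₁)(n₃/n₂) = 1.4335 × 1.4572 = 2.0888.
θ_B(1→3) = arctan(2.0888) = 64.42°.

θ_B ≈ 64.42°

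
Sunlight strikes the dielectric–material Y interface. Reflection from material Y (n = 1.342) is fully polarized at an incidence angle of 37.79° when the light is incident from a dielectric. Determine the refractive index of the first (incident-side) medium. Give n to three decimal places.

Brewster's law: tan θ_B = n₂/n₁ (light incident in a dielectric, refracted into material Y).
n₁ = n₂ / tan θ_B = 1.342 / tan 37.79° = 1.731.

n ≈ 1.731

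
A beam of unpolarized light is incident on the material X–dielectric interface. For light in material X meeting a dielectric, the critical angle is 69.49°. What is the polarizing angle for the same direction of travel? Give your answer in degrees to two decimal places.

n₂/n₁ = sin θ_c = sin 69.49° = 0.9366.
tan θ_B equals the same ratio, so θ_B = arctan(0.9366) = 43.13°.

θ_B ≈ 43.13°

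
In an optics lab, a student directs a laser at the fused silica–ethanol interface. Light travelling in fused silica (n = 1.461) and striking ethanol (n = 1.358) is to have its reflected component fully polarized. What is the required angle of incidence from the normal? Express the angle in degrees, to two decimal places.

tan θ_B = n₂/n₁ = 1.358/1.461 = 0.9295. Taking the arctangent, θ_B = 42.91°.

θ_B ≈ 42.91°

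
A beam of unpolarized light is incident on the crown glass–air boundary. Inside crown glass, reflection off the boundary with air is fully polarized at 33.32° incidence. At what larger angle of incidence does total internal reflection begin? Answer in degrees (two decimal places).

θ_c ≈ 41.10°

tan θ_B = n₂/n₁ = tan 33.32° = 0.6574.
Total internal reflection: sin θ_c = n₂/n₁ = 0.6574.
θ_c = arcsin(0.6574) = 41.10°.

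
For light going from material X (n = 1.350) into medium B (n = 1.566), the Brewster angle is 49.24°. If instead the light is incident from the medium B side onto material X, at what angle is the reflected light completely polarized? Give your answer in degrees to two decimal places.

Reversing the direction swaps n₁ and n₂, so tan θ_B' = 1/tan θ_B and θ_B' = 90° − θ_B.
Hence θ_B' = 90° − 49.24° = 40.76°.

θ_B' ≈ 40.76°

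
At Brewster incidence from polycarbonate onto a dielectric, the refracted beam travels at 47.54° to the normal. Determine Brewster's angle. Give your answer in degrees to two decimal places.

θ_B ≈ 42.46°

At Brewster's angle the reflected and refracted rays are perpendicular, so θ_B + θ_t = 90°.
So θ_B = 90° − θ_t = 90° − 47.54° = 42.46°.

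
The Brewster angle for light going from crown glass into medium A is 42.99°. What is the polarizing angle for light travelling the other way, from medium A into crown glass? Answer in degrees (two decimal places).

tan θ_B' = n₁/n₂ = 1/tan θ_B, so θ_B' = 90° − θ_B.
θ_B' = 90° − 42.99° = 47.01°.

θ_B' ≈ 47.01°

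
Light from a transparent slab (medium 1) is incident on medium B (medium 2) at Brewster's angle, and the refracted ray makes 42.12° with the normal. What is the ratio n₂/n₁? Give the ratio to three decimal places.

θ_B + θ_t = 90°, so θ_B = 90° − 42.12° = 47.88°.
tan θ_B = n₂/n₁, so n₂/n₁ = tan 47.88° = 1.106.

n₂/n₁ ≈ 1.106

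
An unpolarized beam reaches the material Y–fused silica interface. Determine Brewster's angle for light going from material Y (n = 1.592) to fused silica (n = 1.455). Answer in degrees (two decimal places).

Brewster's condition: tan θ_B = n₂/n₁ = 1.455/1.592 = 0.9139.
θ_B = arctan(0.9139) = 42.43°.

θ_B ≈ 42.43°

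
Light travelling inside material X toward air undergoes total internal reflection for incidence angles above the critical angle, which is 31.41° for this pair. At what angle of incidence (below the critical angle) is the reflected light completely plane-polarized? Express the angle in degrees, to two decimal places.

θ_B ≈ 27.53°

sin θ_c = n₂/n₁, so n₂/n₁ = sin 31.41° = 0.5212.
Brewster: tan θ_B = n₂/n₁ = 0.5212.
θ_B = arctan(0.5212) = 27.53°.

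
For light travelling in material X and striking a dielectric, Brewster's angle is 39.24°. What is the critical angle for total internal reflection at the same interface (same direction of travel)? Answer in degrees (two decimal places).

tan θ_B = n₂/n₁ = tan 39.24° = 0.8167.
Total internal reflection: sin θ_c = n₂/n₁ = 0.8167.
θ_c = arcsin(0.8167) = 54.76°.

θ_c ≈ 54.76°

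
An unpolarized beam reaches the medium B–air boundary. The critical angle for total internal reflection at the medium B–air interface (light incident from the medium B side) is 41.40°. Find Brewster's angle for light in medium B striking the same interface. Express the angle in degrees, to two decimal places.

n₂/n₁ = sin θ_c = sin 41.40° = 0.6613.
tan θ_B equals the same ratio, so θ_B = arctan(0.6613) = 33.48°.

θ_B ≈ 33.48°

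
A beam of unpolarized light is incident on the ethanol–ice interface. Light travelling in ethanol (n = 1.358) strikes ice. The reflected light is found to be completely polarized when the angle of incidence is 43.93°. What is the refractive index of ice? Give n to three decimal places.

At Brewster's angle, tan θ_B = n₂/n₁ with n₁ on the incident side (ethanol) and n₂ on the transmitted side (ice).
n₂ = n₁ tan θ_B = 1.358 × tan 43.93° = 1.308.

n ≈ 1.308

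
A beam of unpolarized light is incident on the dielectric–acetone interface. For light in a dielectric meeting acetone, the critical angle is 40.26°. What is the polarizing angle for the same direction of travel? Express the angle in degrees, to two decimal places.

θ_B ≈ 32.87°

n₂/n₁ = sin θ_c = sin 40.26° = 0.6463.
tan θ_B equals the same ratio, so θ_B = arctan(0.6463) = 32.87°.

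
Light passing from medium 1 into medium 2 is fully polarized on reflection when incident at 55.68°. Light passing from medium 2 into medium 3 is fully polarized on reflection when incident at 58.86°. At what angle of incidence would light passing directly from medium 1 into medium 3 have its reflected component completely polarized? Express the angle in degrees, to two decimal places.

θ_B ≈ 67.59°

n₂/n₁ = tan 55.68° = 1.4648 and n₃/n₂ = tan 58.86° = 1.6551.
n₃/n₁ = 2.4245. Then tan θ_B(1→3) = n₃/n₁, so θ_B(1→3) = arctan(2.4245) = 67.59°.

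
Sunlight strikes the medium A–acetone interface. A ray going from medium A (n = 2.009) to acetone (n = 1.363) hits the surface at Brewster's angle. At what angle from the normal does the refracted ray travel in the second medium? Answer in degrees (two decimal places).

θ_t ≈ 55.85°

θ_B = arctan(n₂/n₁) = arctan(1.363/2.009) = 34.15°.
Since θ_B + θ_t = 90° at Brewster incidence, θ_t = 90° − 34.15° = 55.85°.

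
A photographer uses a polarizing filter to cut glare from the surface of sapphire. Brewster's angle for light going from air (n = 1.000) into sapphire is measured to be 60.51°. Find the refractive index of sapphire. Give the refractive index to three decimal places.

n ≈ 1.768

Full polarization of the reflected beam means tan θ_B = n₂/n₁, where n₁ is the incident medium (air).
n₂ = n₁ tan θ_B = 1.000 × tan 60.51° = 1.768.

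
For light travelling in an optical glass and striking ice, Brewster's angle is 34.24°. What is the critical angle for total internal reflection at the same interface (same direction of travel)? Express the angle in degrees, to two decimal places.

From Brewster, n₂/n₁ = tan θ_B = tan 34.24° = 0.6806.
Then sin θ_c = n₂/n₁ = 0.6806, so θ_c = arcsin 0.6806 = 42.89°.

θ_c ≈ 42.89°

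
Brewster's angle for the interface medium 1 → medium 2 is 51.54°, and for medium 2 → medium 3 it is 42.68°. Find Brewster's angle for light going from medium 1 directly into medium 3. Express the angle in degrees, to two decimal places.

Each Brewster angle gives a ratio: n₂/n₁ = tan 51.54° = 1.2590, n₃/n₂ = tan 42.68° = 0.9221.
So n₃/n₁ = (n₂/n₁)(n₃/n₂) = 1.2590 × 0.9221 = 1.1609.
θ_B(1→3) = arctan(1.1609) = 49.26°.

θ_B ≈ 49.26°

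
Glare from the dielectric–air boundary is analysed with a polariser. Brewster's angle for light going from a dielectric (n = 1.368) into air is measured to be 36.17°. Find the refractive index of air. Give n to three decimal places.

At Brewster's angle, tan θ_B = n₂/n₁ with n₁ on the incident side (a dielectric) and n₂ on the transmitted side (air).
n₂ = n₁ tan θ_B = 1.368 × tan 36.17° = 1.000.

n ≈ 1.000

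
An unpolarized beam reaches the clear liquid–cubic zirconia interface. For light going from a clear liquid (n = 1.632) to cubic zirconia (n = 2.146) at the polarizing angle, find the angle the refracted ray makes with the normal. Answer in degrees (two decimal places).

θ_t ≈ 37.25°

First find Brewster's angle: tan θ_B = 2.146/1.632 = 1.3150, giving θ_B = 52.75°.
Since θ_B + θ_t = 90° at Brewster incidence, θ_t = 90° − 52.75° = 37.25°.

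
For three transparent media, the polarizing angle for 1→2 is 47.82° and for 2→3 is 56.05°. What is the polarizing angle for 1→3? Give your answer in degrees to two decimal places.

θ_B ≈ 58.62°

tan θ_B(1→2) = n₂/n₁ = tan 47.82° = 1.1036.
tan θ_B(2→3) = n₃/n₂ = tan 56.05° = 1.4854.
Multiplying, n₃/n₁ = 1.1036 × 1.4854 = 1.6393, and θ_B(1→3) = arctan 1.6393 = 58.62°.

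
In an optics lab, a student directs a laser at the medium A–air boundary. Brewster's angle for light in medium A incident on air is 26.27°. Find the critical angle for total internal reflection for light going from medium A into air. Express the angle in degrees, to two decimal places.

θ_c ≈ 29.58°

From Brewster, n₂/n₁ = tan θ_B = tan 26.27° = 0.4936.
Then sin θ_c = n₂/n₁ = 0.4936, so θ_c = arcsin 0.4936 = 29.58°.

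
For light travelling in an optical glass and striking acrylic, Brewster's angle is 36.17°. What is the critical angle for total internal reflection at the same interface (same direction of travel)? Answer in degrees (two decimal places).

n₂/n₁ = tan 36.17° = 0.7311; the critical angle satisfies sin θ_c = n₂/n₁.
θ_c = arcsin(0.7311) = 46.98°.

θ_c ≈ 46.98°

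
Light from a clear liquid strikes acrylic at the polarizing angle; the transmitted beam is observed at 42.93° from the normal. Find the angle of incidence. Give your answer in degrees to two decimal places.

Brewster's condition makes the reflected and refracted beams perpendicular: θ_B + θ_t = 90°.
θ_B = 90° − 42.93° = 47.07°.

θ_B ≈ 47.07°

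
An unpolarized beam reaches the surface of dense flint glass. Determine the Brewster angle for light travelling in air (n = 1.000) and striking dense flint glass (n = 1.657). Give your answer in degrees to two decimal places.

θ_B ≈ 58.89°

tan θ_B = n₂/n₁ = 1.657/1.000 = 1.6570.
So θ_B = arctan 1.6570 = 58.89°.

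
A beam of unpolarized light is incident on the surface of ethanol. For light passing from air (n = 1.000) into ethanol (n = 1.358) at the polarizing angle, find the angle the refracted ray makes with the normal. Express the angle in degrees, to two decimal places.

θ_t ≈ 36.37°

First find Brewster's angle: tan θ_B = 1.358/1.000 = 1.3580, giving θ_B = 53.63°.
At Brewster's angle the reflected and refracted rays are perpendicular, so θ_t = 90° − θ_B = 90° − 53.63° = 36.37°.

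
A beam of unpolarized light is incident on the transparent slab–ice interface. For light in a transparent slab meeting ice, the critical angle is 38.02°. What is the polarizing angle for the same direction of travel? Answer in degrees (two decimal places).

θ_B ≈ 31.63°

sin θ_c = n₂/n₁, so n₂/n₁ = sin 38.02° = 0.6159.
Brewster: tan θ_B = n₂/n₁ = 0.6159.
θ_B = arctan(0.6159) = 31.63°.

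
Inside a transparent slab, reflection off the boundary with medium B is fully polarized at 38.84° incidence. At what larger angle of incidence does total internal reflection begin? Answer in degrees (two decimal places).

n₂/n₁ = tan 38.84° = 0.8052; the critical angle satisfies sin θ_c = n₂/n₁.
θ_c = arcsin(0.8052) = 53.63°.

θ_c ≈ 53.63°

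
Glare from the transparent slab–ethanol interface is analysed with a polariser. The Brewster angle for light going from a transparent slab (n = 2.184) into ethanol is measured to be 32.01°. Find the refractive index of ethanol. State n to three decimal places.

Brewster's law: tan θ_B = n₂/n₁ (light incident in a transparent slab, refracted into ethanol).
n₂ = n₁ tan θ_B = 2.184 × tan 32.01° = 1.365.

n ≈ 1.365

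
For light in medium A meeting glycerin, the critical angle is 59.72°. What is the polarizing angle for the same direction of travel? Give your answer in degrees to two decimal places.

n₂/n₁ = sin θ_c = sin 59.72° = 0.8636.
tan θ_B equals the same ratio, so θ_B = arctan(0.8636) = 40.81°.

θ_B ≈ 40.81°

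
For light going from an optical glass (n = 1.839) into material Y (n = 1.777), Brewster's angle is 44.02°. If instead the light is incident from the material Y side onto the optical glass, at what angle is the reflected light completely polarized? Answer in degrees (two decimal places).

θ_B' ≈ 45.98°

Reversing the direction swaps n₁ and n₂, so tan θ_B' = 1/tan θ_B and θ_B' = 90° − θ_B.
Hence θ_B' = 90° − 44.02° = 45.98°.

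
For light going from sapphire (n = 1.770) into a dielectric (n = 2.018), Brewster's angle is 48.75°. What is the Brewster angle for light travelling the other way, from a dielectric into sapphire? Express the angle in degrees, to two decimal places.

The two Brewster angles are complementary: θ_B' = 90° − θ_B = 90° − 48.75° = 41.25°.

θ_B' ≈ 41.25°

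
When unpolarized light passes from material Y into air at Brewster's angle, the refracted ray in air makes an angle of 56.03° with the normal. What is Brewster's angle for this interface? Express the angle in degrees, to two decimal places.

θ_B ≈ 33.97°

Brewster's condition makes the reflected and refracted beams perpendicular: θ_B + θ_t = 90°.
θ_B = 90° − 56.03° = 33.97°.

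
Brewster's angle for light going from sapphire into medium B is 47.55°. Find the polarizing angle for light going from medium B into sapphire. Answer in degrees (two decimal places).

Reversing the direction swaps n₁ and n₂, so tan θ_B' = 1/tan θ_B and θ_B' = 90° − θ_B.
Hence θ_B' = 90° − 47.55° = 42.45°.

θ_B' ≈ 42.45°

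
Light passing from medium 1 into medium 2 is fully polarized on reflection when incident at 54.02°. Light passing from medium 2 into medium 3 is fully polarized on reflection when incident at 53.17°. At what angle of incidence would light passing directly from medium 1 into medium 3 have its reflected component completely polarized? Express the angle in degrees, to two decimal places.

θ_B ≈ 61.47°

Each Brewster angle gives a ratio: n₂/n₁ = tan 54.02° = 1.3774, n₃/n₂ = tan 53.17° = 1.3353.
Multiplying, n₃/n₁ = 1.3774 × 1.3353 = 1.8392, and θ_B(1→3) = arctan 1.8392 = 61.47°.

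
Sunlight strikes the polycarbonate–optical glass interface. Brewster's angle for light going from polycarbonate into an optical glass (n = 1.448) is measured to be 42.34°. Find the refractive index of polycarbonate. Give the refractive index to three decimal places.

At Brewster's angle, tan θ_B = n₂/n₁ with n₁ on the incident side (polycarbonate) and n₂ on the transmitted side (an optical glass).
n₁ = n₂ / tan θ_B = 1.448 / tan 42.34° = 1.589.

n ≈ 1.589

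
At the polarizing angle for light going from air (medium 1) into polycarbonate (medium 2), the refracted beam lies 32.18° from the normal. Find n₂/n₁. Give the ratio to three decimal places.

θ_B + θ_t = 90°, so θ_B = 90° − 32.18° = 57.82°.
Then n₂/n₁ = tan θ_B = tan 57.82° = 1.589.

n₂/n₁ ≈ 1.589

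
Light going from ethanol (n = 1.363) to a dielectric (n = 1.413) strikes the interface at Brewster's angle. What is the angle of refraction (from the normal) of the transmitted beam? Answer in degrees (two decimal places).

θ_B = arctan(n₂/n₁) = arctan(1.413/1.363) = 46.03°.
The refracted ray is perpendicular to the reflected ray, so θ_t = 90° − θ_B = 43.97°.

θ_t ≈ 43.97°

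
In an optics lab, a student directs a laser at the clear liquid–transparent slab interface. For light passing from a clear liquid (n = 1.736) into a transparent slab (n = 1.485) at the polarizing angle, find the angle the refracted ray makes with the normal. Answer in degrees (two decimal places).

θ_t ≈ 49.46°

tan θ_B = n₂/n₁ = 1.485/1.736 = 0.8554, so θ_B = 40.54°.
At Brewster's angle the reflected and refracted rays are perpendicular, so θ_t = 90° − θ_B = 90° − 40.54° = 49.46°.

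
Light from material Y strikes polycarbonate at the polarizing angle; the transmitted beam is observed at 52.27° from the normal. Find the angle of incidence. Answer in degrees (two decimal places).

Since the reflected and refracted rays are at right angles at the polarizing angle, θ_B + θ_t = 90°.
So θ_B = 90° − θ_t = 90° − 52.27° = 37.73°.

θ_B ≈ 37.73°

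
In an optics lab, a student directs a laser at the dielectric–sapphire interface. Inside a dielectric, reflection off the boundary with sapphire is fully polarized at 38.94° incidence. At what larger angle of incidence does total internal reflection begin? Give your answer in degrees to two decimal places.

From Brewster, n₂/n₁ = tan θ_B = tan 38.94° = 0.8081.
Then sin θ_c = n₂/n₁ = 0.8081, so θ_c = arcsin 0.8081 = 53.91°.

θ_c ≈ 53.91°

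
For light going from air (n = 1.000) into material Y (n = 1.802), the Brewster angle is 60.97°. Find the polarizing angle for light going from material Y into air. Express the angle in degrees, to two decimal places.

Reversing the direction swaps n₁ and n₂, so tan θ_B' = 1/tan θ_B and θ_B' = 90° − θ_B.
Hence θ_B' = 90° − 60.97° = 29.03°.

θ_B' ≈ 29.03°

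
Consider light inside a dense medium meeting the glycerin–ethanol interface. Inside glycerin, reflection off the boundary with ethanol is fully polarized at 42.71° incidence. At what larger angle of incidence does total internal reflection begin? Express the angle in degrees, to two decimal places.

θ_c ≈ 67.38°

tan θ_B = n₂/n₁ = tan 42.71° = 0.9231.
Total internal reflection: sin θ_c = n₂/n₁ = 0.9231.
θ_c = arcsin(0.9231) = 67.38°.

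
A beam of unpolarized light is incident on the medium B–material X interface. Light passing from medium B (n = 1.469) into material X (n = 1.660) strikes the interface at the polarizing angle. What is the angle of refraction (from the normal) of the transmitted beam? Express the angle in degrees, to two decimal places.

θ_t ≈ 41.51°

tan θ_B = n₂/n₁ = 1.660/1.469 = 1.1300, so θ_B = 48.49°.
At Brewster's angle the reflected and refracted rays are perpendicular, so θ_t = 90° − θ_B = 90° − 48.49° = 41.51°.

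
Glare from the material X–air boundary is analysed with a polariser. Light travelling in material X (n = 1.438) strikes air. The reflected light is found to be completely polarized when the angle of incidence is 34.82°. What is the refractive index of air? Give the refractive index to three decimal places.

At the polarizing angle, tan θ_B = n₂/n₁ with n₁ on the incident side (material X) and n₂ on the transmitted side (air).
n₂ = n₁ tan θ_B = 1.438 × tan 34.82° = 1.000.

n ≈ 1.000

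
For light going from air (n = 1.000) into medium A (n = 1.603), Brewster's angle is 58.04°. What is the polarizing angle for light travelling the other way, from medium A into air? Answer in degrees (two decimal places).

θ_B' ≈ 31.96°

tan θ_B' = n₁/n₂ = 1/tan θ_B, so θ_B' = 90° − θ_B.
θ_B' = 90° − 58.04° = 31.96°.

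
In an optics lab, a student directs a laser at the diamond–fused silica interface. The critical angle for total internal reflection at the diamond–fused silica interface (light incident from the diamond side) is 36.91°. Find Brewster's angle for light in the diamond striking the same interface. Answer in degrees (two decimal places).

θ_B ≈ 30.99°

At the critical angle sin θ_c = n₂/n₁, giving n₂/n₁ = sin 36.91° = 0.6006.
Then tan θ_B = n₂/n₁ = 0.6006, so θ_B = arctan 0.6006 = 30.99°.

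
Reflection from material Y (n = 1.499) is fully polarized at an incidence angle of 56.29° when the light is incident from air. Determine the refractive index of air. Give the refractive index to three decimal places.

At the polarizing angle, tan θ_B = n₂/n₁ with n₁ on the incident side (air) and n₂ on the transmitted side (material Y).
n₁ = n₂ / tan θ_B = 1.499 / tan 56.29° = 1.000.

n ≈ 1.000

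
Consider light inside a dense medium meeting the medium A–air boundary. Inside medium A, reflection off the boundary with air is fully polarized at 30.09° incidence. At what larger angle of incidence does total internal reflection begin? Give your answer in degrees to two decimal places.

From Brewster, n₂/n₁ = tan θ_B = tan 30.09° = 0.5794.
Then sin θ_c = n₂/n₁ = 0.5794, so θ_c = arcsin 0.5794 = 35.41°.

θ_c ≈ 35.41°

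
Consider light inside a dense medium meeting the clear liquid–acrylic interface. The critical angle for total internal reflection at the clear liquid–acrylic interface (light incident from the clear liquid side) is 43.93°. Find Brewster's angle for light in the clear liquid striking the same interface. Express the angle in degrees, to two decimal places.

θ_B ≈ 34.75°

At the critical angle sin θ_c = n₂/n₁, giving n₂/n₁ = sin 43.93° = 0.6938.
Then tan θ_B = n₂/n₁ = 0.6938, so θ_B = arctan 0.6938 = 34.75°.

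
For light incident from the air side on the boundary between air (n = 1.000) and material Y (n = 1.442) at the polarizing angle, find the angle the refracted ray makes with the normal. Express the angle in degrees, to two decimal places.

θ_t ≈ 34.74°

First find Brewster's angle: tan θ_B = 1.442/1.000 = 1.4420, giving θ_B = 55.26°.
At Brewster's angle the reflected and refracted rays are perpendicular, so θ_t = 90° − θ_B = 90° − 55.26° = 34.74°.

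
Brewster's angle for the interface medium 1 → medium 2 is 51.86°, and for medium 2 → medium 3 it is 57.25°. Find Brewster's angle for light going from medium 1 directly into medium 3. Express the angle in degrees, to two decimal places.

θ_B ≈ 63.20°

tan θ_B(1→2) = n₂/n₁ = tan 51.86° = 1.2735.
tan θ_B(2→3) = n₃/n₂ = tan 57.25° = 1.5547.
Multiplying, n₃/n₁ = 1.2735 × 1.5547 = 1.9799, and θ_B(1→3) = arctan 1.9799 = 63.20°.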